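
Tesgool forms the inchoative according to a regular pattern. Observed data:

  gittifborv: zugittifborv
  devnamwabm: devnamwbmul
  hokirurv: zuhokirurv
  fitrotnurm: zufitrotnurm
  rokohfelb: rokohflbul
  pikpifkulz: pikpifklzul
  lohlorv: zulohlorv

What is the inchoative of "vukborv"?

zuvukborv

fitrotnurm and devnamwabm both end in -m yet inflect differently (zufitrotnurm, devnamwbmul), so the final letter is not what conditions the rule; the second-to-last letter is.
"vukborv" has second-to-last letter 'r'. The stems whose second-to-last letter is 'r' (gittifborv → zugittifborv, lohlorv → zulohlorv, hokirurv → zuhokirurv) add the prefix zu-.
The other pattern: stems whose second-to-last letter is 'b' or 'l' delete the last vowel and add -ul.
So vukborv → zuvukborv.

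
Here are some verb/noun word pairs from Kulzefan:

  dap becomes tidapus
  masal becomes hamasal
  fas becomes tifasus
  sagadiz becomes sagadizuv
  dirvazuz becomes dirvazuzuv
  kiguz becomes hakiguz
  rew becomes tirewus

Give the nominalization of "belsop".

"belsop" has 2 vowels. The stems with 2 vowels (kiguz → hakiguz, masal → hamasal) add the prefix ha-.
The other patterns: stems with 1 vowel add ti- … -us around the stem; stems with 3 vowels add -uv.
So belsop → habelsop.

habelsop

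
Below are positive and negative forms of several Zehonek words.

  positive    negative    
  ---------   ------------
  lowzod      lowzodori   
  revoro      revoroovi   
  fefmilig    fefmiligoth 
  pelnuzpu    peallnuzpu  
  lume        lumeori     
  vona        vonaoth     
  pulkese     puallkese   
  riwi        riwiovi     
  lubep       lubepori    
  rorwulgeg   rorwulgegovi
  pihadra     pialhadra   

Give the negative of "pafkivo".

paalfkivo

pulkese and lume both end in -e yet inflect differently (puallkese, lumeori), so the final letter is not what conditions the rule; the first letter is.
"pafkivo" begins with p-. The stems beginning with p- (pihadra → pialhadra, pelnuzpu → peallnuzpu, pulkese → puallkese) insert -al- after the first vowel.
The other patterns: stems beginning with r- add -ovi; stems beginning with l- add -ori; stems beginning with f- or v- add -oth.
So pafkivo → paalfkivo.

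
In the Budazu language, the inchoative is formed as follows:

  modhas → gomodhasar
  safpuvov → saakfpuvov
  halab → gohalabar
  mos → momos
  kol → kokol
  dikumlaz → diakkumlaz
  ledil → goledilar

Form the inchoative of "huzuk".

gohuzukar

mos and modhas both end in -s yet inflect differently (momos, gomodhasar), so the final letter is not what conditions the rule; the number of vowels is.
"huzuk" has 2 vowels. The stems with 2 vowels (modhas → gomodhasar, ledil → goledilar, halab → gohalabar) add go- … -ar around the stem.
The other patterns: stems with 1 vowel repeat the first consonant+vowel as a prefix; stems with 3 vowels insert -ak- after the first vowel.
So huzuk → gohuzukar.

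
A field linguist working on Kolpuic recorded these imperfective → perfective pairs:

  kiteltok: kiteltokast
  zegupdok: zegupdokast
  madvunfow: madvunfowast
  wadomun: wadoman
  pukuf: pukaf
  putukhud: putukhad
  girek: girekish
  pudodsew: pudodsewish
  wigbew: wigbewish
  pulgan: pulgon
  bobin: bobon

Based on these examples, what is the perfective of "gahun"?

gahan

kiteltok and girek both end in -k yet inflect differently (kiteltokast, girekish), so the final letter is not what conditions the rule; the last vowel is.
"gahun" has last vowel 'u'. The stems whose last vowel is 'u' (wadomun → wadoman, pukuf → pukaf, putukhud → putukhad) change the last vowel to 'a'.
So gahun → gahan.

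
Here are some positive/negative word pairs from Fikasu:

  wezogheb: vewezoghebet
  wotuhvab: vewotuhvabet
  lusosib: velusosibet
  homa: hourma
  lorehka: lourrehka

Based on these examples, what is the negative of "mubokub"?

wotuhvab and homa both have last vowel 'a' yet inflect differently (vewotuhvabet, hourma), so the last vowel is not what conditions the rule; the final letter is.
"mubokub" ends in -b. The stems ending in -b (wezogheb → vewezoghebet, wotuhvab → vewotuhvabet, lusosib → velusosibet) add ve- … -et around the stem.
So mubokub → vemubokubet.

vemubokubet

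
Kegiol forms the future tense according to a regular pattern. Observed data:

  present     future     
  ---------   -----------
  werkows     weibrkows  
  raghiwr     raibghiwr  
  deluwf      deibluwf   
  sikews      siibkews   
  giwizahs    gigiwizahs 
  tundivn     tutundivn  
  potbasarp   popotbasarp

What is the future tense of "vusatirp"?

werkows and giwizahs both end in -s yet inflect differently (weibrkows, gigiwizahs), so the final letter is not what conditions the rule; the second-to-last letter is.
"vusatirp" has second-to-last letter 'r'. The one such stem in the data (potbasarp → popotbasarp) repeats the first consonant+vowel as a prefix (as do giwizahs, tundivn), so the same rule applies.
So vusatirp → vuvusatirp.

vuvusatirp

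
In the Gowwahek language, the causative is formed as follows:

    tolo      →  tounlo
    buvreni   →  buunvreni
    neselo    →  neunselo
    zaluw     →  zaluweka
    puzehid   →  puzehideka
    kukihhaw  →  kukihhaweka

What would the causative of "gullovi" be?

buvreni and puzehid both have last vowel 'i' yet inflect differently (buunvreni, puzehideka), so the last vowel is not what conditions the rule; whether the stem ends in a vowel or a consonant is.
"gullovi" ends in a vowel. The stems ending in a vowel (tolo → tounlo, buvreni → buunvreni, neselo → neunselo) insert -un- after the first vowel.
The other pattern: stems ending in a consonant add -eka.
So gullovi → guunllovi.

guunllovi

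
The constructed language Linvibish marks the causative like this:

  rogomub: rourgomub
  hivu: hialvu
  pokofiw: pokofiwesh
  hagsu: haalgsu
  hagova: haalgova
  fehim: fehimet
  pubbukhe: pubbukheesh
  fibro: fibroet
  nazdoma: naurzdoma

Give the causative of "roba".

rourba

hagova and nazdoma both end in -a yet inflect differently (haalgova, naurzdoma), so the final letter is not what conditions the rule; the first letter is.
"roba" begins with r-. The one such stem in the data (rogomub → rourgomub) inserts -ur- after the first vowel (as does nazdoma), so the same rule applies.
So roba → rourba.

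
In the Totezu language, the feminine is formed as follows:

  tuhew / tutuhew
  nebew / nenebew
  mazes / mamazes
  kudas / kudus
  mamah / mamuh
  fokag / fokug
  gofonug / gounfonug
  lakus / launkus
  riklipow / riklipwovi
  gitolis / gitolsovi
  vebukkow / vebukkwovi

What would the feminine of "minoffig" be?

mazes and kudas both end in -s yet inflect differently (mamazes, kudus), so the final letter is not what conditions the rule; the last vowel is.
"minoffig" has last vowel 'i'. The one such stem in the data (gitolis → gitolsovi) deletes the last vowel and adds -ovi (as do riklipow, vebukkow), so the same rule applies.
The other patterns: stems whose last vowel is 'e' repeat the first consonant+vowel as a prefix; stems whose last vowel is 'a' change the last vowel to 'u'; stems whose last vowel is 'u' insert -un- after the first vowel.
So minoffig → minoffgovi.

minoffgovi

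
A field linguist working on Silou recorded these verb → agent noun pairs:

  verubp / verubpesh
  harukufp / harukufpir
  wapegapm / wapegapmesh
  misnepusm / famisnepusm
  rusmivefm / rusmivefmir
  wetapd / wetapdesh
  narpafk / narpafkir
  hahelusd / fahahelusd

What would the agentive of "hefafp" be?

rusmivefm and misnepusm both end in -m yet inflect differently (rusmivefmir, famisnepusm), so the final letter is not what conditions the rule; the second-to-last letter is.
"hefafp" has second-to-last letter 'f'. The stems whose second-to-last letter is 'f' (rusmivefm → rusmivefmir, narpafk → narpafkir, harukufp → harukufpir) add -ir.
The other patterns: stems whose second-to-last letter is 's' add the prefix fa-; stems whose second-to-last letter is 'b' or 'p' add -esh.
So hefafp → hefafpir.

hefafpir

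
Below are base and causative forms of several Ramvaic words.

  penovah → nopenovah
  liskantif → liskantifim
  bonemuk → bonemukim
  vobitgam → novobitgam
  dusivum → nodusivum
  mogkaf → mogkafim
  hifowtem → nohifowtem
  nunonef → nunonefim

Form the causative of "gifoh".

vobitgam and mogkaf both have last vowel 'a' yet inflect differently (novobitgam, mogkafim), so the last vowel is not what conditions the rule; the final letter is.
"gifoh" ends in -h. The one such stem in the data (penovah → nopenovah) adds the prefix no-, so the same rule applies.
The other pattern: stems ending in -f or -k add -im.
So gifoh → nogifoh.

nogifoh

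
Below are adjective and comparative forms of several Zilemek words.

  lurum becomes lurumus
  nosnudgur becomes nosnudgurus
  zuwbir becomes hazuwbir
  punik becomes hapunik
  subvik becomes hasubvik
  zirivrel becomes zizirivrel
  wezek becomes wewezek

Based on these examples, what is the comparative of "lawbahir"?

halawbahir

nosnudgur and zuwbir both end in -r yet inflect differently (nosnudgurus, hazuwbir), so the final letter is not what conditions the rule; the last vowel is.
"lawbahir" has last vowel 'i'. The stems whose last vowel is 'i' (zuwbir → hazuwbir, punik → hapunik, subvik → hasubvik) add the prefix ha-.
The other patterns: stems whose last vowel is 'u' add -us; stems whose last vowel is 'e' repeat the first consonant+vowel as a prefix.
So lawbahir → halawbahir.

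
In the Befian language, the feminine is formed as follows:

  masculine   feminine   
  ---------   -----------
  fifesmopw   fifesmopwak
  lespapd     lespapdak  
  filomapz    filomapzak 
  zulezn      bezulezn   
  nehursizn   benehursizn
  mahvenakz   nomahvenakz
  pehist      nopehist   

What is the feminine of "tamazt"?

filomapz and mahvenakz both end in -z yet inflect differently (filomapzak, nomahvenakz), so the final letter is not what conditions the rule; the second-to-last letter is.
"tamazt" has second-to-last letter 'z'. The stems whose second-to-last letter is 'z' (zulezn → bezulezn, nehursizn → benehursizn) add the prefix be-.
The other patterns: stems whose second-to-last letter is 'p' add -ak; stems whose second-to-last letter is 'k' or 's' add the prefix no-.
So tamazt → betamazt.

betamazt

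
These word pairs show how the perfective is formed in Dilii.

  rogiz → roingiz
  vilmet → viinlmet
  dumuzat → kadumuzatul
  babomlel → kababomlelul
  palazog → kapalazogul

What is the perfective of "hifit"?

hiinfit

"hifit" has 2 vowels. The stems with 2 vowels (rogiz → roingiz, vilmet → viinlmet) insert -in- after the first vowel.
The other pattern: stems with 3 vowels add ka- … -ul around the stem.
So hifit → hiinfit.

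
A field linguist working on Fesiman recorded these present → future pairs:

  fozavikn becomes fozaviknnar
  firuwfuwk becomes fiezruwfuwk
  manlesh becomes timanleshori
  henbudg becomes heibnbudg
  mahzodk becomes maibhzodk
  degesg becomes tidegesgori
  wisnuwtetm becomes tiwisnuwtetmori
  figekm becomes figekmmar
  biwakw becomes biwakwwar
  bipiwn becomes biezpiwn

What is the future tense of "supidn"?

figekm and wisnuwtetm both end in -m yet inflect differently (figekmmar, tiwisnuwtetmori), so the final letter is not what conditions the rule; the second-to-last letter is.
"supidn" has second-to-last letter 'd'. The stems whose second-to-last letter is 'd' (mahzodk → maibhzodk, henbudg → heibnbudg) insert -ib- after the first vowel.
So supidn → suibpidn.

suibpidn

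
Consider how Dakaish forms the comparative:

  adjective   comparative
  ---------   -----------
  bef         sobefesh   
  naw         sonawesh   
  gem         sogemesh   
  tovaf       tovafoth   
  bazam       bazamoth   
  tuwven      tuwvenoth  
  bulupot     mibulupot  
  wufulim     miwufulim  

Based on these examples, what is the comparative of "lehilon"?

milehilon

bef and tovaf both end in -f yet inflect differently (sobefesh, tovafoth), so the final letter is not what conditions the rule; the number of vowels is.
"lehilon" has 3 vowels. The stems with 3 vowels (bulupot → mibulupot, wufulim → miwufulim) add the prefix mi-.
The other patterns: stems with 1 vowel add so- … -esh around the stem; stems with 2 vowels add -oth.
So lehilon → milehilon.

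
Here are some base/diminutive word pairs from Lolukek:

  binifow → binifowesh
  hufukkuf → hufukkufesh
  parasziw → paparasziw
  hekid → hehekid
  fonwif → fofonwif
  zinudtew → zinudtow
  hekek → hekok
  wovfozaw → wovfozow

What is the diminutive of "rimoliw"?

"rimoliw" has last vowel 'i'. The stems whose last vowel is 'i' (parasziw → paparasziw, hekid → hehekid, fonwif → fofonwif) repeat the first consonant+vowel as a prefix.
So rimoliw → ririmoliw.

ririmoliw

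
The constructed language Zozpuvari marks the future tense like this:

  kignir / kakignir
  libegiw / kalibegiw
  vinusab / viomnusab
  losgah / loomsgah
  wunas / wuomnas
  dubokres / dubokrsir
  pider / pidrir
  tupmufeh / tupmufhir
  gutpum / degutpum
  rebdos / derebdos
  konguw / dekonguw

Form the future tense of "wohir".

kawohir

wunas and dubokres both end in -s yet inflect differently (wuomnas, dubokrsir), so the final letter is not what conditions the rule; the last vowel is.
"wohir" has last vowel 'i'. The stems whose last vowel is 'i' (kignir → kakignir, libegiw → kalibegiw) add the prefix ka-.
The other patterns: stems whose last vowel is 'a' insert -om- after the first vowel; stems whose last vowel is 'e' delete the last vowel and add -ir; stems whose last vowel is 'o' or 'u' add the prefix de-.
So wohir → kawohir.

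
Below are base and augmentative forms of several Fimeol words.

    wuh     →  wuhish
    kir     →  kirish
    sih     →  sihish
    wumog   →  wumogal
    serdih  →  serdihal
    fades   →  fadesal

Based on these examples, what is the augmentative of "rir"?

rirish

wuh and serdih both end in -h yet inflect differently (wuhish, serdihal), so the final letter is not what conditions the rule; the number of vowels is.
"rir" has 1 vowel. The stems with 1 vowel (wuh → wuhish, kir → kirish, sih → sihish) add -ish.
The other pattern: stems with 2 vowels add -al.
So rir → rirish.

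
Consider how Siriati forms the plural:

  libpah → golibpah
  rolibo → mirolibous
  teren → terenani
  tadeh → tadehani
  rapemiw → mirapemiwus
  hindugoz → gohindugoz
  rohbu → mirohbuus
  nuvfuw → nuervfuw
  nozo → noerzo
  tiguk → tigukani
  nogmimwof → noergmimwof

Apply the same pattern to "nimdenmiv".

niermdenmiv

rapemiw and nuvfuw both end in -w yet inflect differently (mirapemiwus, nuervfuw), so the final letter is not what conditions the rule; the first letter is.
"nimdenmiv" begins with n-. The stems beginning with n- (nogmimwof → noergmimwof, nuvfuw → nuervfuw, nozo → noerzo) insert -er- after the first vowel.
So nimdenmiv → niermdenmiv.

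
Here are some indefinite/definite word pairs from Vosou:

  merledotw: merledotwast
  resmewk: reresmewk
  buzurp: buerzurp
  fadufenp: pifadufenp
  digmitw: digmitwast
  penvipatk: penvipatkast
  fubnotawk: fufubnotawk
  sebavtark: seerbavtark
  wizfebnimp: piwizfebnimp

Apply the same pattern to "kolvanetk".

penvipatk and fubnotawk both end in -k yet inflect differently (penvipatkast, fufubnotawk), so the final letter is not what conditions the rule; the second-to-last letter is.
"kolvanetk" has second-to-last letter 't'. The stems whose second-to-last letter is 't' (digmitw → digmitwast, penvipatk → penvipatkast, merledotw → merledotwast) add -ast.
The other patterns: stems whose second-to-last letter is 'w' repeat the first consonant+vowel as a prefix; stems whose second-to-last letter is 'r' insert -er- after the first vowel; stems whose second-to-last letter is 'm' or 'n' add the prefix pi-.
So kolvanetk → kolvanetkast.

kolvanetkast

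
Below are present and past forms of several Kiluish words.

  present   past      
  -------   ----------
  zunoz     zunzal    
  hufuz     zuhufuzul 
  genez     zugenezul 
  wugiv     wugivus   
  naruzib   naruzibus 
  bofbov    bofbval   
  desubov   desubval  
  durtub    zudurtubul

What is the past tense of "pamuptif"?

"pamuptif" has last vowel 'i'. The stems whose last vowel is 'i' (naruzib → naruzibus, wugiv → wugivus) add -us.
So pamuptif → pamuptifus.

pamuptifus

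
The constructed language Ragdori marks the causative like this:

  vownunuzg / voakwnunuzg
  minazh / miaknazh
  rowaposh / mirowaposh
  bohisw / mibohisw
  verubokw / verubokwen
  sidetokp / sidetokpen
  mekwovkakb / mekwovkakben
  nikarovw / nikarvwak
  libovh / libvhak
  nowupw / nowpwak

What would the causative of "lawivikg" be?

minazh and rowaposh both end in -h yet inflect differently (miaknazh, mirowaposh), so the final letter is not what conditions the rule; the second-to-last letter is.
"lawivikg" has second-to-last letter 'k'. The stems whose second-to-last letter is 'k' (verubokw → verubokwen, sidetokp → sidetokpen, mekwovkakb → mekwovkakben) add -en.
The other patterns: stems whose second-to-last letter is 'z' insert -ak- after the first vowel; stems whose second-to-last letter is 's' add the prefix mi-; stems whose second-to-last letter is 'p' or 'v' delete the last vowel and add -ak.
So lawivikg → lawivikgen.

lawivikgen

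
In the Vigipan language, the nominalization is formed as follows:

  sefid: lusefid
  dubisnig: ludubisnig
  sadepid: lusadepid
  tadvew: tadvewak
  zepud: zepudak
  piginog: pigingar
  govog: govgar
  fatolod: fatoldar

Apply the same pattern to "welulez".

welulezak

sefid and zepud both end in -d yet inflect differently (lusefid, zepudak), so the final letter is not what conditions the rule; the last vowel is.
"welulez" has last vowel 'e'. The one such stem in the data (tadvew → tadvewak) adds -ak, so the same rule applies.
The other patterns: stems whose last vowel is 'i' add the prefix lu-; stems whose last vowel is 'o' delete the last vowel and add -ar.
So welulez → welulezak.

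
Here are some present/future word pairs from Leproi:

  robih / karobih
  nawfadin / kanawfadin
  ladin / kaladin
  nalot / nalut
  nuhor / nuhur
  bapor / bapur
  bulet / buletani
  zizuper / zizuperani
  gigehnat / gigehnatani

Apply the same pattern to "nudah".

nalot and bulet both end in -t yet inflect differently (nalut, buletani), so the final letter is not what conditions the rule; the last vowel is.
"nudah" has last vowel 'a'. The one such stem in the data (gigehnat → gigehnatani) adds -ani, so the same rule applies.
So nudah → nudahani.

nudahani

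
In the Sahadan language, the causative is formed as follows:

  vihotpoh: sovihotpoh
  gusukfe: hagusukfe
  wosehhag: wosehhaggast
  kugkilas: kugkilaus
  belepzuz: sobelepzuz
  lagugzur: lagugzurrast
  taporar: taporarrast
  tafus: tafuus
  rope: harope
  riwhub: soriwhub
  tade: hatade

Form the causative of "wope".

tafus and lagugzur both have last vowel 'u' yet inflect differently (tafuus, lagugzurrast), so the last vowel is not what conditions the rule; the final letter is.
"wope" ends in -e. The stems ending in -e (tade → hatade, rope → harope, gusukfe → hagusukfe) add the prefix ha-.
So wope → hawope.

hawope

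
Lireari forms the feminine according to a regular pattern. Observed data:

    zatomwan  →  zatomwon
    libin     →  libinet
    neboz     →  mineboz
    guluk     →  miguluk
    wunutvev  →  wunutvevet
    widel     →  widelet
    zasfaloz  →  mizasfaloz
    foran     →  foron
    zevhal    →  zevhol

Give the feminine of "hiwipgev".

hiwipgevet

zatomwan and libin both end in -n yet inflect differently (zatomwon, libinet), so the final letter is not what conditions the rule; the last vowel is.
"hiwipgev" has last vowel 'e'. The stems whose last vowel is 'e' (wunutvev → wunutvevet, widel → widelet) add -et.
So hiwipgev → hiwipgevet.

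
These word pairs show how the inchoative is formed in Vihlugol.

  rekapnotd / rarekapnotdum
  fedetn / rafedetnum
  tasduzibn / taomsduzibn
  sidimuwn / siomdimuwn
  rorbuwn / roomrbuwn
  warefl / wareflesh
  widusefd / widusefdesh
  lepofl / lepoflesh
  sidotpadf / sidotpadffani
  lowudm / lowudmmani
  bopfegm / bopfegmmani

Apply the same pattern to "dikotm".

fedetn and tasduzibn both end in -n yet inflect differently (rafedetnum, taomsduzibn), so the final letter is not what conditions the rule; the second-to-last letter is.
"dikotm" has second-to-last letter 't'. The stems whose second-to-last letter is 't' (rekapnotd → rarekapnotdum, fedetn → rafedetnum) add ra- … -um around the stem.
The other patterns: stems whose second-to-last letter is 'b' or 'w' insert -om- after the first vowel; stems whose second-to-last letter is 'f' add -esh; stems whose second-to-last letter is 'd' or 'g' double the final consonant and add -ani.
So dikotm → radikotmum.

radikotmum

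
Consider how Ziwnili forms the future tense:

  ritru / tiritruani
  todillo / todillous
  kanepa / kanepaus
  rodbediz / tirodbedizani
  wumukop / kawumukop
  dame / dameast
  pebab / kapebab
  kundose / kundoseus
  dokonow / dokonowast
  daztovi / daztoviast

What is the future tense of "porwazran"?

kaporwazran

"porwazran" begins with p-. The one such stem in the data (pebab → kapebab) adds the prefix ka-, so the same rule applies.
The other patterns: stems beginning with r- add ti- … -ani around the stem; stems beginning with k- or t- add -us; stems beginning with d- add -ast.
So porwazran → kaporwazran.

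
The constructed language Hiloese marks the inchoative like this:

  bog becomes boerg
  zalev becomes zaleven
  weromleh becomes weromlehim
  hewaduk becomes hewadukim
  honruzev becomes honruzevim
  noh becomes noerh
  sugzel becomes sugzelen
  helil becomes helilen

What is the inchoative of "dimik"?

zalev and honruzev both end in -v yet inflect differently (zaleven, honruzevim), so the final letter is not what conditions the rule; the number of vowels is.
"dimik" has 2 vowels. The stems with 2 vowels (sugzel → sugzelen, helil → helilen, zalev → zaleven) add -en.
The other patterns: stems with 1 vowel insert -er- after the first vowel; stems with 3 vowels add -im.
So dimik → dimiken.

dimiken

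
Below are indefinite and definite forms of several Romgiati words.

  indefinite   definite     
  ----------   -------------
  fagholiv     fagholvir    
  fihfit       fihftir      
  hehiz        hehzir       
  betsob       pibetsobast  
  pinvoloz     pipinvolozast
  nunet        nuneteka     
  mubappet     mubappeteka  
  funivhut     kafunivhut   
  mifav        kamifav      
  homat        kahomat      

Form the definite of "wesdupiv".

wesdupvir

hehiz and pinvoloz both end in -z yet inflect differently (hehzir, pipinvolozast), so the final letter is not what conditions the rule; the last vowel is.
"wesdupiv" has last vowel 'i'. The stems whose last vowel is 'i' (fagholiv → fagholvir, fihfit → fihftir, hehiz → hehzir) delete the last vowel and add -ir.
So wesdupiv → wesdupvir.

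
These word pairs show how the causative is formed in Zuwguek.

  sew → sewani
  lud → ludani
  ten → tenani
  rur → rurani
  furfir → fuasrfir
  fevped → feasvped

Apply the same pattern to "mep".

rur and furfir both end in -r yet inflect differently (rurani, fuasrfir), so the final letter is not what conditions the rule; the number of vowels is.
"mep" has 1 vowel. The stems with 1 vowel (sew → sewani, lud → ludani, ten → tenani) add -ani.
The other pattern: stems with 2 vowels insert -as- after the first vowel.
So mep → mepani.

mepani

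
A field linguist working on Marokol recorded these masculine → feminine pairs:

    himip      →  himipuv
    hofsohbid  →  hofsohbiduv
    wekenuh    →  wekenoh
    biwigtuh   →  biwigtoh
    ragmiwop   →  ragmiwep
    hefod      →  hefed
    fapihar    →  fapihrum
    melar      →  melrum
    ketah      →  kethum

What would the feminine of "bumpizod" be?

himip and ragmiwop both end in -p yet inflect differently (himipuv, ragmiwep), so the final letter is not what conditions the rule; the last vowel is.
"bumpizod" has last vowel 'o'. The stems whose last vowel is 'o' (ragmiwop → ragmiwep, hefod → hefed) change the last vowel to 'e'.
So bumpizod → bumpized.

bumpized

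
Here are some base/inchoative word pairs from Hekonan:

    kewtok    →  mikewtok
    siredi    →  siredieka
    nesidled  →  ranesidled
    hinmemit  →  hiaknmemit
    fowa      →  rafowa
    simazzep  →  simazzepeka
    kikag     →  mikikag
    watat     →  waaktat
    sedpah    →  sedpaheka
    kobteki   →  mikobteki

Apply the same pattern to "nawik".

"nawik" begins with n-. The one such stem in the data (nesidled → ranesidled) adds the prefix ra-, so the same rule applies.
The other patterns: stems beginning with k- add the prefix mi-; stems beginning with h- or w- insert -ak- after the first vowel; stems beginning with s- add -eka.
So nawik → ranawik.

ranawik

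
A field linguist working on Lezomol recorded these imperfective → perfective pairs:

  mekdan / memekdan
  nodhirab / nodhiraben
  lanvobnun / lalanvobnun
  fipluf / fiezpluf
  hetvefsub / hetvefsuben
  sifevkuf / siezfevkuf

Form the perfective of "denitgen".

hetvefsub and fipluf both have last vowel 'u' yet inflect differently (hetvefsuben, fiezpluf), so the last vowel is not what conditions the rule; the final letter is.
"denitgen" ends in -n. The stems ending in -n (mekdan → memekdan, lanvobnun → lalanvobnun) repeat the first consonant+vowel as a prefix.
The other patterns: stems ending in -b add -en; stems ending in -f insert -ez- after the first vowel.
So denitgen → dedenitgen.

dedenitgen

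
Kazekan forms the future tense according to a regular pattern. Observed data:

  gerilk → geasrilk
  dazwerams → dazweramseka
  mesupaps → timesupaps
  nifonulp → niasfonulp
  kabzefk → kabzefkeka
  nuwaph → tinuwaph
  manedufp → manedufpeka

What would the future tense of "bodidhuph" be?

tibodidhuph

nifonulp and manedufp both end in -p yet inflect differently (niasfonulp, manedufpeka), so the final letter is not what conditions the rule; the second-to-last letter is.
"bodidhuph" has second-to-last letter 'p'. The stems whose second-to-last letter is 'p' (mesupaps → timesupaps, nuwaph → tinuwaph) add the prefix ti-.
The other patterns: stems whose second-to-last letter is 'l' insert -as- after the first vowel; stems whose second-to-last letter is 'f' or 'm' add -eka.
So bodidhuph → tibodidhuph.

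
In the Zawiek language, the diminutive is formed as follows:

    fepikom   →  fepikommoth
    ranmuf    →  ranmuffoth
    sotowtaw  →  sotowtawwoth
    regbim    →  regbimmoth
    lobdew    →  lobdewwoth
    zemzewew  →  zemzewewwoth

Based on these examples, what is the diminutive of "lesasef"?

Every pair shown (fepikom → fepikommoth, ranmuf → ranmuffoth, sotowtaw → sotowtawwoth, …) follows the same rule: double the final consonant and add -oth.
So lesasef → lesaseffoth.

lesaseffoth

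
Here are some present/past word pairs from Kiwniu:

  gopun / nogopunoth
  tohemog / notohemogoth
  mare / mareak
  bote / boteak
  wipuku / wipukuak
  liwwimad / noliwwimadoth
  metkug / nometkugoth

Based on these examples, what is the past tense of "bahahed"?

metkug and wipuku both have last vowel 'u' yet inflect differently (nometkugoth, wipukuak), so the last vowel is not what conditions the rule; whether the stem ends in a vowel or a consonant is.
"bahahed" ends in a consonant. The stems ending in a consonant (liwwimad → noliwwimadoth, metkug → nometkugoth, tohemog → notohemogoth) add no- … -oth around the stem.
The other pattern: stems ending in a vowel add -ak.
So bahahed → nobahahedoth.

nobahahedoth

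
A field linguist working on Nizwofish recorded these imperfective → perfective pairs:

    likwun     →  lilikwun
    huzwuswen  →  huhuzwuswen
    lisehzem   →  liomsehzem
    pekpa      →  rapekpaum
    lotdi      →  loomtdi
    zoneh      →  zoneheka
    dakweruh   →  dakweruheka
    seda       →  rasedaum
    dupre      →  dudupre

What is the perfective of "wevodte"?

dakweruh and likwun both have last vowel 'u' yet inflect differently (dakweruheka, lilikwun), so the last vowel is not what conditions the rule; the final letter is.
"wevodte" ends in -e. The one such stem in the data (dupre → dudupre) repeats the first consonant+vowel as a prefix (as do likwun, huzwuswen), so the same rule applies.
The other patterns: stems ending in -h add -eka; stems ending in -a add ra- … -um around the stem; stems ending in -i or -m insert -om- after the first vowel.
So wevodte → wewevodte.

wewevodte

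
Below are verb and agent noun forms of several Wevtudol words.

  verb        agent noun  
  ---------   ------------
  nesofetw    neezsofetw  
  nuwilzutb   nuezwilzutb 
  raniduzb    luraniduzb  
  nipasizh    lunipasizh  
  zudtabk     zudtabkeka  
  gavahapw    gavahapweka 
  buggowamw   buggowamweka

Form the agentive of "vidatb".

viezdatb

nuwilzutb and raniduzb both end in -b yet inflect differently (nuezwilzutb, luraniduzb), so the final letter is not what conditions the rule; the second-to-last letter is.
"vidatb" has second-to-last letter 't'. The stems whose second-to-last letter is 't' (nesofetw → neezsofetw, nuwilzutb → nuezwilzutb) insert -ez- after the first vowel.
The other patterns: stems whose second-to-last letter is 'z' add the prefix lu-; stems whose second-to-last letter is 'b', 'm' or 'p' add -eka.
So vidatb → viezdatb.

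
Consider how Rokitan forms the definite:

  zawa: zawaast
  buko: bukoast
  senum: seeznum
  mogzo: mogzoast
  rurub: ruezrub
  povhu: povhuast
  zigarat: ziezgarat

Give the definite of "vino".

"vino" ends in a vowel. The stems ending in a vowel (buko → bukoast, zawa → zawaast, mogzo → mogzoast) add -ast.
The other pattern: stems ending in a consonant insert -ez- after the first vowel.
So vino → vinoast.

vinoast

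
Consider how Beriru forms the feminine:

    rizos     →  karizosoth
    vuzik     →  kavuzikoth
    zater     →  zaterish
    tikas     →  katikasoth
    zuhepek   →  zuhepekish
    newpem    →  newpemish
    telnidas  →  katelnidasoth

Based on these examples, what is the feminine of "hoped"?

hopedish

zuhepek and vuzik both end in -k yet inflect differently (zuhepekish, kavuzikoth), so the final letter is not what conditions the rule; the last vowel is.
"hoped" has last vowel 'e'. The stems whose last vowel is 'e' (newpem → newpemish, zuhepek → zuhepekish, zater → zaterish) add -ish.
So hoped → hopedish.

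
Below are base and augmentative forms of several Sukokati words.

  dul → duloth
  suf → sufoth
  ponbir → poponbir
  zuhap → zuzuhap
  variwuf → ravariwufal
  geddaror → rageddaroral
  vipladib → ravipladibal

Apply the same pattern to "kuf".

"kuf" has 1 vowel. The stems with 1 vowel (dul → duloth, suf → sufoth) add -oth.
The other patterns: stems with 2 vowels repeat the first consonant+vowel as a prefix; stems with 3 vowels add ra- … -al around the stem.
So kuf → kufoth.

kufoth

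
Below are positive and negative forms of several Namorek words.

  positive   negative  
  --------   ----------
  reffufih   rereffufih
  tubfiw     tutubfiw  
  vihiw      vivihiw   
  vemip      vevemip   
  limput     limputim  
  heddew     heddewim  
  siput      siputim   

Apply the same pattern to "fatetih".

fafatetih

"fatetih" has last vowel 'i'. The stems whose last vowel is 'i' (reffufih → rereffufih, tubfiw → tutubfiw, vihiw → vivihiw) repeat the first consonant+vowel as a prefix.
So fatetih → fafatetih.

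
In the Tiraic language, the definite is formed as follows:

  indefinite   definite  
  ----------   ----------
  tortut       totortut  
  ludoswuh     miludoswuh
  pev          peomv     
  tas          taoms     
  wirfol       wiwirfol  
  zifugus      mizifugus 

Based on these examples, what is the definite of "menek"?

memenek

tas and zifugus both end in -s yet inflect differently (taoms, mizifugus), so the final letter is not what conditions the rule; the number of vowels is.
"menek" has 2 vowels. The stems with 2 vowels (wirfol → wiwirfol, tortut → totortut) repeat the first consonant+vowel as a prefix.
So menek → memenek.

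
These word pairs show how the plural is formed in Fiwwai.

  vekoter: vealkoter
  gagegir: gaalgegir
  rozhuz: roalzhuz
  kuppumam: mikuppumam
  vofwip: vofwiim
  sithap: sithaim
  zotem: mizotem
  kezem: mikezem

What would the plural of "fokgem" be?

mifokgem

sithap and kuppumam both have last vowel 'a' yet inflect differently (sithaim, mikuppumam), so the last vowel is not what conditions the rule; the final letter is.
"fokgem" ends in -m. The stems ending in -m (zotem → mizotem, kezem → mikezem, kuppumam → mikuppumam) add the prefix mi-.
The other patterns: stems ending in -p drop the final letter and add -im; stems ending in -r or -z insert -al- after the first vowel.
So fokgem → mifokgem.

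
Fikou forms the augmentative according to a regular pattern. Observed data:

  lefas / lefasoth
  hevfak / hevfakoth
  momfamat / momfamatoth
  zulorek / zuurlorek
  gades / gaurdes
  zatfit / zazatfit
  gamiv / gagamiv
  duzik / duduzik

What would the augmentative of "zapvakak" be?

hevfak and zulorek both end in -k yet inflect differently (hevfakoth, zuurlorek), so the final letter is not what conditions the rule; the last vowel is.
"zapvakak" has last vowel 'a'. The stems whose last vowel is 'a' (lefas → lefasoth, hevfak → hevfakoth, momfamat → momfamatoth) add -oth.
So zapvakak → zapvakakoth.

zapvakakoth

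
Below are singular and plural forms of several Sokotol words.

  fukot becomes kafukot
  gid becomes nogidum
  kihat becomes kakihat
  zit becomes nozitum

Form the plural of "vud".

"vud" has 1 vowel. The stems with 1 vowel (gid → nogidum, zit → nozitum) add no- … -um around the stem.
So vud → novudum.

novudum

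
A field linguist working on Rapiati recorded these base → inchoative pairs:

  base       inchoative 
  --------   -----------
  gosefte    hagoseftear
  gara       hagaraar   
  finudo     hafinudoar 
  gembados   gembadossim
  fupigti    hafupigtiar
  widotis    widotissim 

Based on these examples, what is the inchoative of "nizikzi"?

fupigti and widotis both have last vowel 'i' yet inflect differently (hafupigtiar, widotissim), so the last vowel is not what conditions the rule; whether the stem ends in a vowel or a consonant is.
"nizikzi" ends in a vowel. The stems ending in a vowel (gara → hagaraar, fupigti → hafupigtiar, finudo → hafinudoar) add ha- … -ar around the stem.
The other pattern: stems ending in a consonant double the final consonant and add -im.
So nizikzi → hanizikziar.

hanizikziar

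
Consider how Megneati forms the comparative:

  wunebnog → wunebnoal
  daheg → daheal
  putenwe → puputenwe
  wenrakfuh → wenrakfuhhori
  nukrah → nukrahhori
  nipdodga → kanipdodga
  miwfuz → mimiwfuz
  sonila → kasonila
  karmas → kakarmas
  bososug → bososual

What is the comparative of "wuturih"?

wuturihhori

"wuturih" ends in -h. The stems ending in -h (wenrakfuh → wenrakfuhhori, nukrah → nukrahhori) double the final consonant and add -ori.
So wuturih → wuturihhori.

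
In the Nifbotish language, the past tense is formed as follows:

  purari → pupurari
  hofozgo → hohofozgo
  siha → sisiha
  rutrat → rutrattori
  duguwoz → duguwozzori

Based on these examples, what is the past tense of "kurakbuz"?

kurakbuzzori

"kurakbuz" ends in a consonant. The stems ending in a consonant (duguwoz → duguwozzori, rutrat → rutrattori) double the final consonant and add -ori.
The other pattern: stems ending in a vowel repeat the first consonant+vowel as a prefix.
So kurakbuz → kurakbuzzori.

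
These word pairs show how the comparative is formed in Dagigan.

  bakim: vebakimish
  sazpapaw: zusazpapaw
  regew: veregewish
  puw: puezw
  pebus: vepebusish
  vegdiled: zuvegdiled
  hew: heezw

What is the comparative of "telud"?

puw and regew both end in -w yet inflect differently (puezw, veregewish), so the final letter is not what conditions the rule; the number of vowels is.
"telud" has 2 vowels. The stems with 2 vowels (pebus → vepebusish, regew → veregewish, bakim → vebakimish) add ve- … -ish around the stem.
The other patterns: stems with 1 vowel insert -ez- after the first vowel; stems with 3 vowels add the prefix zu-.
So telud → veteludish.

veteludish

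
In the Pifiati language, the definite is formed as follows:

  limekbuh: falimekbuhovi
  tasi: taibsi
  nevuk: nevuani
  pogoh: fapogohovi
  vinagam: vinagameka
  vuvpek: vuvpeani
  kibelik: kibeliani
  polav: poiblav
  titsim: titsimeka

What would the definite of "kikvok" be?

limekbuh and nevuk both have last vowel 'u' yet inflect differently (falimekbuhovi, nevuani), so the last vowel is not what conditions the rule; the final letter is.
"kikvok" ends in -k. The stems ending in -k (vuvpek → vuvpeani, kibelik → kibeliani, nevuk → nevuani) drop the final letter and add -ani.
The other patterns: stems ending in -h add fa- … -ovi around the stem; stems ending in -m add -eka; stems ending in -i or -v insert -ib- after the first vowel.
So kikvok → kikvoani.

kikvoani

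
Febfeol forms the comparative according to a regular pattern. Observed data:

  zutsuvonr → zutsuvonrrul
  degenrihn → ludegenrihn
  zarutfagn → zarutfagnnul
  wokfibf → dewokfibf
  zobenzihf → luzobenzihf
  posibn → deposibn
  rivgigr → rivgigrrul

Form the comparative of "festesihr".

lufestesihr

wokfibf and zobenzihf both end in -f yet inflect differently (dewokfibf, luzobenzihf), so the final letter is not what conditions the rule; the second-to-last letter is.
"festesihr" has second-to-last letter 'h'. The stems whose second-to-last letter is 'h' (zobenzihf → luzobenzihf, degenrihn → ludegenrihn) add the prefix lu-.
The other patterns: stems whose second-to-last letter is 'b' add the prefix de-; stems whose second-to-last letter is 'g' or 'n' double the final consonant and add -ul.
So festesihr → lufestesihr.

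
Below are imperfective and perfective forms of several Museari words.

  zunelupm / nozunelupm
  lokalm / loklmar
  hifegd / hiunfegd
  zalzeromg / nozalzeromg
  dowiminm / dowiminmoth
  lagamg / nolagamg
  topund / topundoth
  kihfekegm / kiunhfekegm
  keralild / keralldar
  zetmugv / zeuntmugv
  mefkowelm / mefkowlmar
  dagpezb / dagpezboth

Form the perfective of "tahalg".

tahlgar

zunelupm and lokalm both end in -m yet inflect differently (nozunelupm, loklmar), so the final letter is not what conditions the rule; the second-to-last letter is.
"tahalg" has second-to-last letter 'l'. The stems whose second-to-last letter is 'l' (keralild → keralldar, lokalm → loklmar, mefkowelm → mefkowlmar) delete the last vowel and add -ar.
The other patterns: stems whose second-to-last letter is 'm' or 'p' add the prefix no-; stems whose second-to-last letter is 'n' or 'z' add -oth; stems whose second-to-last letter is 'g' insert -un- after the first vowel.
So tahalg → tahlgar.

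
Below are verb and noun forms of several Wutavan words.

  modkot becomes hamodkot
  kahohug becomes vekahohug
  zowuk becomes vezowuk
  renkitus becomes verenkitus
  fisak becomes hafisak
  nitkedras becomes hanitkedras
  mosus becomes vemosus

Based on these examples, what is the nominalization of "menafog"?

hamenafog

"menafog" has last vowel 'o'. The one such stem in the data (modkot → hamodkot) adds the prefix ha-, so the same rule applies.
The other pattern: stems whose last vowel is 'u' add the prefix ve-.
So menafog → hamenafog.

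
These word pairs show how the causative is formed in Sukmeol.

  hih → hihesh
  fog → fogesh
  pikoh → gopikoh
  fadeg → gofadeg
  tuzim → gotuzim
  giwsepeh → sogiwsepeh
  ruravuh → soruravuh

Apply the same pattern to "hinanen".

hih and pikoh both end in -h yet inflect differently (hihesh, gopikoh), so the final letter is not what conditions the rule; the number of vowels is.
"hinanen" has 3 vowels. The stems with 3 vowels (giwsepeh → sogiwsepeh, ruravuh → soruravuh) add the prefix so-.
The other patterns: stems with 1 vowel add -esh; stems with 2 vowels add the prefix go-.
So hinanen → sohinanen.

sohinanen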